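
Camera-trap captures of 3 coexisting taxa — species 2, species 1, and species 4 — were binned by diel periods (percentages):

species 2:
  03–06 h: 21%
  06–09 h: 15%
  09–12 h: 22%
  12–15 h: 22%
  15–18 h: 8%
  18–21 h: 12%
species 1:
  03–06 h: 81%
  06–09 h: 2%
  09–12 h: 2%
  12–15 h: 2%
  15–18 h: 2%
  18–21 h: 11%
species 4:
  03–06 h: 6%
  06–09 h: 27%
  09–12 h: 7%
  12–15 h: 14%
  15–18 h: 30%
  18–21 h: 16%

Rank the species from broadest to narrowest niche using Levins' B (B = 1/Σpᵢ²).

species 2 > species 4 > species 1

Convert percentages to proportions (divide by 100).
Σp_2ᵢ² = 0.21² + 0.15² + 0.22² + 0.22² + 0.08² + 0.12² = 0.0441 + 0.0225 + 0.0484 + 0.0484 + 0.0064 + 0.0144 = 0.1842
B_2 = 1 / 0.1842 = 5.4289
Σp_1ᵢ² = 0.81² + 0.02² + 0.02² + 0.02² + 0.02² + 0.11² = 0.6561 + 0.0004 + 0.0004 + 0.0004 + 0.0004 + 0.0121 = 0.6698
B_1 = 1 / 0.6698 = 1.4930
Σp_4ᵢ² = 0.06² + 0.27² + 0.07² + 0.14² + 0.30² + 0.16² = 0.0036 + 0.0729 + 0.0049 + 0.0196 + 0.0900 + 0.0256 = 0.2166
B_4 = 1 / 0.2166 = 4.6168
Ranking by B (broadest → narrowest): species 2 (5.43) > species 4 (4.62) > species 1 (1.49)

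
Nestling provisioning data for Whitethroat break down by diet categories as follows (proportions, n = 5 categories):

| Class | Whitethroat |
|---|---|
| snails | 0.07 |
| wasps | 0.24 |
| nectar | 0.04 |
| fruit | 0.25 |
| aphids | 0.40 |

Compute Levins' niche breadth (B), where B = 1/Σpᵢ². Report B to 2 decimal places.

Σpᵢ² = 0.07² + 0.24² + 0.04² + 0.25² + 0.40² = 0.0049 + 0.0576 + 0.0016 + 0.0625 + 0.1600 = 0.2866
B = 1 / 0.2866 = 3.4892

3.49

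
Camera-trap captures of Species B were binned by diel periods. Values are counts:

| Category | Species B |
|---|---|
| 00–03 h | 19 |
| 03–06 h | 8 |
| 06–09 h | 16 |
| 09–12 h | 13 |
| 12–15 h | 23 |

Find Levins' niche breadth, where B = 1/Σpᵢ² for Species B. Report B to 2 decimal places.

Proportions for Species B (n=79): 19/79=0.2405, 8/79=0.1013, 16/79=0.2025, 13/79=0.1646, 23/79=0.2911
Σpᵢ² = 0.2405² + 0.1013² + 0.2025² + 0.1646² + 0.2911² = 0.057840 + 0.010262 + 0.041006 + 0.027093 + 0.084739 = 0.220940
B = 1 / 0.220940 = 4.5261

4.53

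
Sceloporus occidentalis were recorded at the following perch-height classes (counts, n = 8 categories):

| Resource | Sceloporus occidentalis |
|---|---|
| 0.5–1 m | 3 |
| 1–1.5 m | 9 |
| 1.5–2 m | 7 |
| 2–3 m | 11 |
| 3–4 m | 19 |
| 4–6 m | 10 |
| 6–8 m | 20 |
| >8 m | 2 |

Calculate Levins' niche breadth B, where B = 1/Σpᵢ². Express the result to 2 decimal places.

5.83

Proportions for Sceloporus occidentalis (n=81): 3/81=0.0370, 9/81=0.1111, 7/81=0.0864, 11/81=0.1358, 19/81=0.2346, 10/81=0.1235, 20/81=0.2469, 2/81=0.0247
Σpᵢ² = 0.0370² + 0.1111² + 0.0864² + 0.1358² + 0.2346² + 0.1235² + 0.2469² + 0.0247² = 0.001369 + 0.012343 + 0.007465 + 0.018442 + 0.055037 + 0.015252 + 0.060960 + 0.000610 = 0.171478
B = 1 / 0.171478 = 5.8317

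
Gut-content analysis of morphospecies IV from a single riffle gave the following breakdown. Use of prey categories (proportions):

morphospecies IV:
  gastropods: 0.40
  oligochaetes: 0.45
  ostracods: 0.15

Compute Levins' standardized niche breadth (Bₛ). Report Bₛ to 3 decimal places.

0.799

Σpᵢ² = 0.40² + 0.45² + 0.15² = 0.1600 + 0.2025 + 0.0225 = 0.3850
B = 1 / 0.3850 = 2.59740
Bₛ = (B − 1)/(n − 1) = (2.59740 − 1)/(3 − 1) = 1.59740/2 = 0.79870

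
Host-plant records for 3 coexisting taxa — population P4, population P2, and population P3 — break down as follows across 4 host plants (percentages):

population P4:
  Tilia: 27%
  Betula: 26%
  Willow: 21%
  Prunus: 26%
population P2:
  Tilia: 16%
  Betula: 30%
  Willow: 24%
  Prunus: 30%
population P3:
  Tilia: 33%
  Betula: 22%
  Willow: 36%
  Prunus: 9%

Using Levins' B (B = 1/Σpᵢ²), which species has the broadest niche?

Convert percentages to proportions (divide by 100).
Σp_P4ᵢ² = 0.27² + 0.26² + 0.21² + 0.26² = 0.0729 + 0.0676 + 0.0441 + 0.0676 = 0.2522
B_P4 = 1 / 0.2522 = 3.9651
Σp_P2ᵢ² = 0.16² + 0.30² + 0.24² + 0.30² = 0.0256 + 0.0900 + 0.0576 + 0.0900 = 0.2632
B_P2 = 1 / 0.2632 = 3.7994
Σp_P3ᵢ² = 0.33² + 0.22² + 0.36² + 0.09² = 0.1089 + 0.0484 + 0.1296 + 0.0081 = 0.2950
B_P3 = 1 / 0.2950 = 3.3898
Highest B → broadest niche (most generalist): population P4 (B = 3.97).

population P4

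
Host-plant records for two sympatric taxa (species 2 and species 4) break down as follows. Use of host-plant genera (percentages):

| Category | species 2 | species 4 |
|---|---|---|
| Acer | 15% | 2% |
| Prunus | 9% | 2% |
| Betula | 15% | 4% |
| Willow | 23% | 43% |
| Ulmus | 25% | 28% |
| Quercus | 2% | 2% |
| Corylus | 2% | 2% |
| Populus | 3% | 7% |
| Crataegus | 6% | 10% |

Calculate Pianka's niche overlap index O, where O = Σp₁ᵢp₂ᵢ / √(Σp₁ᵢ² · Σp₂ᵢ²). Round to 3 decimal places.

0.853

Convert percentages to proportions (divide by 100).
Σ p₁ᵢp₂ᵢ = 0.0030 + 0.0018 + 0.0060 + 0.0989 + 0.0700 + 0.0004 + 0.0004 + 0.0021 + 0.0060 = 0.1886
Σp_1ᵢ² = 0.15² + 0.09² + 0.15² + 0.23² + 0.25² + 0.02² + 0.02² + 0.03² + 0.06² = 0.0225 + 0.0081 + 0.0225 + 0.0529 + 0.0625 + 0.0004 + 0.0004 + 0.0009 + 0.0036 = 0.1738
Σp_2ᵢ² = 0.02² + 0.02² + 0.04² + 0.43² + 0.28² + 0.02² + 0.02² + 0.07² + 0.10² = 0.0004 + 0.0004 + 0.0016 + 0.1849 + 0.0784 + 0.0004 + 0.0004 + 0.0049 + 0.0100 = 0.2814
O = 0.1886 / √(0.1738 × 0.2814) = 0.1886 / 0.221150 = 0.85281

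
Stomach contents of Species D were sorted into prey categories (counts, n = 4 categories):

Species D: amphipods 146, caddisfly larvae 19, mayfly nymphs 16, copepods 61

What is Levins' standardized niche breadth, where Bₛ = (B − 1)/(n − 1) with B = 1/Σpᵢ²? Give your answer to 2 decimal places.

Proportions for Species D (n=242): 146/242=0.6033, 19/242=0.0785, 16/242=0.0661, 61/242=0.2521
Σpᵢ² = 0.6033² + 0.0785² + 0.0661² + 0.2521² = 0.363971 + 0.006162 + 0.004369 + 0.063554 = 0.438056
B = 1 / 0.438056 = 2.2828
Bₛ = (B − 1)/(n − 1) = (2.2828 − 1)/(4 − 1) = 1.2828/3 = 0.4276

0.43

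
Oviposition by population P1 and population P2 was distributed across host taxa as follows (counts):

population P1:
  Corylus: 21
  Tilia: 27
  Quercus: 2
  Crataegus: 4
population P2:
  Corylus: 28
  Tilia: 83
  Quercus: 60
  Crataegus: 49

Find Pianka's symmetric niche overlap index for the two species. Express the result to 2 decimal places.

Proportions for population P1 (n=54): 21/54=0.3889, 27/54=0.5000, 2/54=0.0370, 4/54=0.0741
Proportions for population P2 (n=220): 28/220=0.1273, 83/220=0.3773, 60/220=0.2727, 49/220=0.2227
Σ p₁ᵢp₂ᵢ = 0.049507 + 0.188650 + 0.010090 + 0.016502 = 0.264749
Σp_1ᵢ² = 0.3889² + 0.5000² + 0.0370² + 0.0741² = 0.151243 + 0.250000 + 0.001369 + 0.005491 = 0.408103
Σp_2ᵢ² = 0.1273² + 0.3773² + 0.2727² + 0.2227² = 0.016205 + 0.142355 + 0.074365 + 0.049595 = 0.282520
O = 0.264749 / √(0.408103 × 0.282520) = 0.264749 / 0.3395545 = 0.7797

0.78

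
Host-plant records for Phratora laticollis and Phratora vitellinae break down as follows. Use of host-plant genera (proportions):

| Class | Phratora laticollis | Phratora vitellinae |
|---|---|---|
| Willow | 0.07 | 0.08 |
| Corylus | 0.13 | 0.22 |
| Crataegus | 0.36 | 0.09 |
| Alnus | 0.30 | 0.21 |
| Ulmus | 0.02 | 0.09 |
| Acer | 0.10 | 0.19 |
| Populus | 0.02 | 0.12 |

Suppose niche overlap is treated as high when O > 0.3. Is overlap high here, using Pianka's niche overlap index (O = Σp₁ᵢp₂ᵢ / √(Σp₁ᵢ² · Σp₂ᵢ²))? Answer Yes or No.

Σ p₁ᵢp₂ᵢ = 0.0056 + 0.0286 + 0.0324 + 0.0630 + 0.0018 + 0.0190 + 0.0024 = 0.1528
Σp_1ᵢ² = 0.07² + 0.13² + 0.36² + 0.30² + 0.02² + 0.10² + 0.02² = 0.0049 + 0.0169 + 0.1296 + 0.0900 + 0.0004 + 0.0100 + 0.0004 = 0.2522
Σp_2ᵢ² = 0.08² + 0.22² + 0.09² + 0.21² + 0.09² + 0.19² + 0.12² = 0.0064 + 0.0484 + 0.0081 + 0.0441 + 0.0081 + 0.0361 + 0.0144 = 0.1656
O = 0.1528 / √(0.2522 × 0.1656) = 0.1528 / 0.20436 = 0.7477
O = 0.7477 > 0.3 → Yes.

Yes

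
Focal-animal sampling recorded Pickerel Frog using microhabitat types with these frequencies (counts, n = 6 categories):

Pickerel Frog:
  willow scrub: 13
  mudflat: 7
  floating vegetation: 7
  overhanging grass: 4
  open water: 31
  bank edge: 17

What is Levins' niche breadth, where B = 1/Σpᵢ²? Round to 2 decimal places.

Proportions for Pickerel Frog (n=79): 13/79=0.1646, 7/79=0.0886, 7/79=0.0886, 4/79=0.0506, 31/79=0.3924, 17/79=0.2152
Σpᵢ² = 0.1646² + 0.0886² + 0.0886² + 0.0506² + 0.3924² + 0.2152² = 0.027093 + 0.007850 + 0.007850 + 0.002560 + 0.153978 + 0.046311 = 0.245642
B = 1 / 0.245642 = 4.0710

4.07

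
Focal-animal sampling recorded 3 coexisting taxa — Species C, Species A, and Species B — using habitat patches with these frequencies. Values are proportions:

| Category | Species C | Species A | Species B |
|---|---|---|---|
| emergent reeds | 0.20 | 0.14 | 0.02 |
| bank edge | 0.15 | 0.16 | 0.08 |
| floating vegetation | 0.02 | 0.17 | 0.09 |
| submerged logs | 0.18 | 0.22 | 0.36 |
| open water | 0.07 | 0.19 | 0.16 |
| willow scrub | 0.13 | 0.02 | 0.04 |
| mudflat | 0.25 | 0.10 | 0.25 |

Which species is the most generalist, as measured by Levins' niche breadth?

Σp_Cᵢ² = 0.20² + 0.15² + 0.02² + 0.18² + 0.07² + 0.13² + 0.25² = 0.0400 + 0.0225 + 0.0004 + 0.0324 + 0.0049 + 0.0169 + 0.0625 = 0.1796
B_C = 1 / 0.1796 = 5.5679
Σp_Aᵢ² = 0.14² + 0.16² + 0.17² + 0.22² + 0.19² + 0.02² + 0.10² = 0.0196 + 0.0256 + 0.0289 + 0.0484 + 0.0361 + 0.0004 + 0.0100 = 0.1690
B_A = 1 / 0.1690 = 5.9172
Σp_Bᵢ² = 0.02² + 0.08² + 0.09² + 0.36² + 0.16² + 0.04² + 0.25² = 0.0004 + 0.0064 + 0.0081 + 0.1296 + 0.0256 + 0.0016 + 0.0625 = 0.2342
B_B = 1 / 0.2342 = 4.2699
Highest B → broadest niche (most generalist): Species A (B = 5.92).

Species A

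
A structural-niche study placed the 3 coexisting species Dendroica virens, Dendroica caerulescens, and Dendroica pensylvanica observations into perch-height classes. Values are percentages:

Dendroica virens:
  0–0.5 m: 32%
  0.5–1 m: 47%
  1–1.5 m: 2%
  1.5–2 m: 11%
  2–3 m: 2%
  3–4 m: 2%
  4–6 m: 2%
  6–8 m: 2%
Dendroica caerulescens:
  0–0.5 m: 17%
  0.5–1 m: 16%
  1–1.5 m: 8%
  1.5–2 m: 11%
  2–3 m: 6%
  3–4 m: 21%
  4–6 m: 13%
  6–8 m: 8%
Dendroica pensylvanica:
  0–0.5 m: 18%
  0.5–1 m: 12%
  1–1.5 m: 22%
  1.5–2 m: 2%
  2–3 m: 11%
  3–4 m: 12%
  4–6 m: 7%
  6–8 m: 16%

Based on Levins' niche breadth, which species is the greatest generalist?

Dendroica caerulescens

Convert percentages to proportions (divide by 100).
Σp_vireᵢ² = 0.32² + 0.47² + 0.02² + 0.11² + 0.02² + 0.02² + 0.02² + 0.02² = 0.1024 + 0.2209 + 0.0004 + 0.0121 + 0.0004 + 0.0004 + 0.0004 + 0.0004 = 0.3374
B_vire = 1 / 0.3374 = 2.9638
Σp_caerᵢ² = 0.17² + 0.16² + 0.08² + 0.11² + 0.06² + 0.21² + 0.13² + 0.08² = 0.0289 + 0.0256 + 0.0064 + 0.0121 + 0.0036 + 0.0441 + 0.0169 + 0.0064 = 0.1440
B_caer = 1 / 0.1440 = 6.9444
Σp_pensᵢ² = 0.18² + 0.12² + 0.22² + 0.02² + 0.11² + 0.12² + 0.07² + 0.16² = 0.0324 + 0.0144 + 0.0484 + 0.0004 + 0.0121 + 0.0144 + 0.0049 + 0.0256 = 0.1526
B_pens = 1 / 0.1526 = 6.5531
Highest B → broadest niche (most generalist): Dendroica caerulescens (B = 6.94).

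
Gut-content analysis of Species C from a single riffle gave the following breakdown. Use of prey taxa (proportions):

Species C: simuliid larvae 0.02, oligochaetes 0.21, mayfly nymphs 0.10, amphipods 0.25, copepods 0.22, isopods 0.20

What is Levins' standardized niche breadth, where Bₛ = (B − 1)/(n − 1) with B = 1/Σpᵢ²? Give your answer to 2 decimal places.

0.77

Σpᵢ² = 0.02² + 0.21² + 0.10² + 0.25² + 0.22² + 0.20² = 0.0004 + 0.0441 + 0.0100 + 0.0625 + 0.0484 + 0.0400 = 0.2054
B = 1 / 0.2054 = 4.8685
Bₛ = (B − 1)/(n − 1) = (4.8685 − 1)/(6 − 1) = 3.8685/5 = 0.7737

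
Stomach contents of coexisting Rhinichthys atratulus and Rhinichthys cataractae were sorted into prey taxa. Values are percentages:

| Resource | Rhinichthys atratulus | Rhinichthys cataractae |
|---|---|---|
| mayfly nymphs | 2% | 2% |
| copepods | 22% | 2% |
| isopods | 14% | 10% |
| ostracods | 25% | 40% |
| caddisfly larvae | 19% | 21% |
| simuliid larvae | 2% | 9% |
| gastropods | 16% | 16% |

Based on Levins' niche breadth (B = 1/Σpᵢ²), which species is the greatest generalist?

Convert percentages to proportions (divide by 100).
Σp_atraᵢ² = 0.02² + 0.22² + 0.14² + 0.25² + 0.19² + 0.02² + 0.16² = 0.0004 + 0.0484 + 0.0196 + 0.0625 + 0.0361 + 0.0004 + 0.0256 = 0.1930
B_atra = 1 / 0.1930 = 5.1813
Σp_cataᵢ² = 0.02² + 0.02² + 0.10² + 0.40² + 0.21² + 0.09² + 0.16² = 0.0004 + 0.0004 + 0.0100 + 0.1600 + 0.0441 + 0.0081 + 0.0256 = 0.2486
B_cata = 1 / 0.2486 = 4.0225
Highest B → broadest niche (most generalist): Rhinichthys atratulus (B = 5.18).

Rhinichthys atratulus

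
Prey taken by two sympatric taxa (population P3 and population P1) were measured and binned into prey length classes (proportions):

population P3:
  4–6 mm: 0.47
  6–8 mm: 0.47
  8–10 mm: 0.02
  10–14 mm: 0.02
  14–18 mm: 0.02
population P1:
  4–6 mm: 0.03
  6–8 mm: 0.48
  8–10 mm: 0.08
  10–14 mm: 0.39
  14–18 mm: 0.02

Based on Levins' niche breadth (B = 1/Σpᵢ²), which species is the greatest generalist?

population P1

Σp_P3ᵢ² = 0.47² + 0.47² + 0.02² + 0.02² + 0.02² = 0.2209 + 0.2209 + 0.0004 + 0.0004 + 0.0004 = 0.4430
B_P3 = 1 / 0.4430 = 2.2573
Σp_P1ᵢ² = 0.03² + 0.48² + 0.08² + 0.39² + 0.02² = 0.0009 + 0.2304 + 0.0064 + 0.1521 + 0.0004 = 0.3902
B_P1 = 1 / 0.3902 = 2.5628
Highest B → broadest niche (most generalist): population P1 (B = 2.56).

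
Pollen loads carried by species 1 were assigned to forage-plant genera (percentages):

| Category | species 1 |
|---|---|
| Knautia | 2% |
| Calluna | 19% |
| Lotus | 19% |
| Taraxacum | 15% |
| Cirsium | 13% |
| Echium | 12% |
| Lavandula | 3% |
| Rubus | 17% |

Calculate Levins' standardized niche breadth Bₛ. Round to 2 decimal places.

Convert percentages to proportions (divide by 100).
Σpᵢ² = 0.02² + 0.19² + 0.19² + 0.15² + 0.13² + 0.12² + 0.03² + 0.17² = 0.0004 + 0.0361 + 0.0361 + 0.0225 + 0.0169 + 0.0144 + 0.0009 + 0.0289 = 0.1562
B = 1 / 0.1562 = 6.4020
Bₛ = (B − 1)/(n − 1) = (6.4020 − 1)/(8 − 1) = 5.4020/7 = 0.7717

0.77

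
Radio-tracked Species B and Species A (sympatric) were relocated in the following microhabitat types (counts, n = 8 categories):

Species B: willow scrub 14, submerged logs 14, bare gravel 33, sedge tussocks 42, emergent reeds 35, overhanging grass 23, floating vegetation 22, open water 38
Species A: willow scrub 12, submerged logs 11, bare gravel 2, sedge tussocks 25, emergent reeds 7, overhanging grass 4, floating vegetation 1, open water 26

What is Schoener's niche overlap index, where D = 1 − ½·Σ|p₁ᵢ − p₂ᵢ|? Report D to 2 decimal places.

Proportions for Species B (n=221): 14/221=0.0633, 14/221=0.0633, 33/221=0.1493, 42/221=0.1900, 35/221=0.1584, 23/221=0.1041, 22/221=0.0995, 38/221=0.1719
Proportions for Species A (n=88): 12/88=0.1364, 11/88=0.1250, 2/88=0.0227, 25/88=0.2841, 7/88=0.0795, 4/88=0.0455, 1/88=0.0114, 26/88=0.2955
Σ|p₁ᵢ − p₂ᵢ| = 0.0731 + 0.0617 + 0.1266 + 0.0941 + 0.0789 + 0.0586 + 0.0881 + 0.1236 = 0.7047
D = 1 − ½ × 0.7047 = 1 − 0.35235 = 0.64765

0.65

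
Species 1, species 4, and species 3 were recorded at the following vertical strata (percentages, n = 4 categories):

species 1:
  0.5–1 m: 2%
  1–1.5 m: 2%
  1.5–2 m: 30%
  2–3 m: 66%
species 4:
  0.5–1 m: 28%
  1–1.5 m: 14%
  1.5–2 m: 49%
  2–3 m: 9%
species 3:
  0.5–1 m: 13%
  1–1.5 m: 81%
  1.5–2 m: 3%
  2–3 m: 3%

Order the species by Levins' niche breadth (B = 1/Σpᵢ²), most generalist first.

species 4 > species 1 > species 3

Convert percentages to proportions (divide by 100).
Σp_1ᵢ² = 0.02² + 0.02² + 0.30² + 0.66² = 0.0004 + 0.0004 + 0.0900 + 0.4356 = 0.5264
B_1 = 1 / 0.5264 = 1.8997
Σp_4ᵢ² = 0.28² + 0.14² + 0.49² + 0.09² = 0.0784 + 0.0196 + 0.2401 + 0.0081 = 0.3462
B_4 = 1 / 0.3462 = 2.8885
Σp_3ᵢ² = 0.13² + 0.81² + 0.03² + 0.03² = 0.0169 + 0.6561 + 0.0009 + 0.0009 = 0.6748
B_3 = 1 / 0.6748 = 1.4819
Ranking by B (broadest → narrowest): species 4 (2.89) > species 1 (1.90) > species 3 (1.48)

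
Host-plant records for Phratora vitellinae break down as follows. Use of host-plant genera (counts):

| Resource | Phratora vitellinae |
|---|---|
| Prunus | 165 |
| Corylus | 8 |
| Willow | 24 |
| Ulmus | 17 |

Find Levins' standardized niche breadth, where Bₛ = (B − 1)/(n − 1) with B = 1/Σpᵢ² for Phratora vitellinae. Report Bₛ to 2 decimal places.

Proportions for Phratora vitellinae (n=214): 165/214=0.7710, 8/214=0.0374, 24/214=0.1121, 17/214=0.0794
Σpᵢ² = 0.7710² + 0.0374² + 0.1121² + 0.0794² = 0.594441 + 0.001399 + 0.012566 + 0.006304 = 0.614710
B = 1 / 0.614710 = 1.6268
Bₛ = (B − 1)/(n − 1) = (1.6268 − 1)/(4 − 1) = 0.6268/3 = 0.2089

0.21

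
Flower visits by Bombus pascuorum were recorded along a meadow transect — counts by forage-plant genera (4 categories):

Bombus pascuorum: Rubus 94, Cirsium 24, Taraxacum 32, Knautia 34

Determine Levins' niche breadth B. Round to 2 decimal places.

Proportions for Bombus pascuorum (n=184): 94/184=0.5109, 24/184=0.1304, 32/184=0.1739, 34/184=0.1848
Σpᵢ² = 0.5109² + 0.1304² + 0.1739² + 0.1848² = 0.261019 + 0.017004 + 0.030241 + 0.034151 = 0.342415
B = 1 / 0.342415 = 2.9204

2.92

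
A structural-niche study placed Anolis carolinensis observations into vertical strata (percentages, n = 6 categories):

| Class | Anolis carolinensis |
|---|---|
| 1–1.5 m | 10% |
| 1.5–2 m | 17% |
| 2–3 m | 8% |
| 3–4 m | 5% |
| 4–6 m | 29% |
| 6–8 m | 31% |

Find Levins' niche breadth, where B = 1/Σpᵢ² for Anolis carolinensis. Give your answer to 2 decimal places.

4.39

Convert percentages to proportions (divide by 100).
Σpᵢ² = 0.10² + 0.17² + 0.08² + 0.05² + 0.29² + 0.31² = 0.0100 + 0.0289 + 0.0064 + 0.0025 + 0.0841 + 0.0961 = 0.2280
B = 1 / 0.2280 = 4.3860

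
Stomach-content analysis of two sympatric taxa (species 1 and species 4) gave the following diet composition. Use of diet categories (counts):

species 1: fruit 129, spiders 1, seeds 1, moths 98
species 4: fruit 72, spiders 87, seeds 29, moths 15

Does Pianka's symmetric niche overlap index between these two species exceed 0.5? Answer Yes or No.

Proportions for species 1 (n=229): 129/229=0.5633, 1/229=0.0044, 1/229=0.0044, 98/229=0.4279
Proportions for species 4 (n=203): 72/203=0.3547, 87/203=0.4286, 29/203=0.1429, 15/203=0.0739
Σ p₁ᵢp₂ᵢ = 0.199803 + 0.001886 + 0.000629 + 0.031622 = 0.233940
Σp_1ᵢ² = 0.5633² + 0.0044² + 0.0044² + 0.4279² = 0.317307 + 0.000019 + 0.000019 + 0.183098 = 0.500443
Σp_2ᵢ² = 0.3547² + 0.4286² + 0.1429² + 0.0739² = 0.125812 + 0.183698 + 0.020420 + 0.005461 = 0.335391
O = 0.233940 / √(0.500443 × 0.335391) = 0.233940 / 0.4096878 = 0.5710
O = 0.5710 > 0.5 → Yes.

Yes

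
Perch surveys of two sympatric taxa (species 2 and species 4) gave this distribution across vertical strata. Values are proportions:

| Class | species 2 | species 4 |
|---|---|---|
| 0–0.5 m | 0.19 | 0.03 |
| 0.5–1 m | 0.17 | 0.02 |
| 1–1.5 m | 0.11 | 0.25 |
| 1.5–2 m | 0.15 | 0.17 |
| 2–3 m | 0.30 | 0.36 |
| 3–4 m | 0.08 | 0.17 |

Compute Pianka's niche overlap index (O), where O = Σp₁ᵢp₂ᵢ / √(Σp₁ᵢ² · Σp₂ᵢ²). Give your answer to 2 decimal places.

Σ p₁ᵢp₂ᵢ = 0.0057 + 0.0034 + 0.0275 + 0.0255 + 0.1080 + 0.0136 = 0.1837
Σp_1ᵢ² = 0.19² + 0.17² + 0.11² + 0.15² + 0.30² + 0.08² = 0.0361 + 0.0289 + 0.0121 + 0.0225 + 0.0900 + 0.0064 = 0.1960
Σp_2ᵢ² = 0.03² + 0.02² + 0.25² + 0.17² + 0.36² + 0.17² = 0.0009 + 0.0004 + 0.0625 + 0.0289 + 0.1296 + 0.0289 = 0.2512
O = 0.1837 / √(0.1960 × 0.2512) = 0.1837 / 0.22189 = 0.8279

0.83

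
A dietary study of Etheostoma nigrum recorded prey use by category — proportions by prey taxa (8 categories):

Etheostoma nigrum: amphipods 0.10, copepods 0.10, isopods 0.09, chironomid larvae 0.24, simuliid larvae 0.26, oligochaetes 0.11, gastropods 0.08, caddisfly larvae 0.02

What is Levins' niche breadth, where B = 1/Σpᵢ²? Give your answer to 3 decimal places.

Σpᵢ² = 0.10² + 0.10² + 0.09² + 0.24² + 0.26² + 0.11² + 0.08² + 0.02² = 0.0100 + 0.0100 + 0.0081 + 0.0576 + 0.0676 + 0.0121 + 0.0064 + 0.0004 = 0.1722
B = 1 / 0.1722 = 5.80720

5.807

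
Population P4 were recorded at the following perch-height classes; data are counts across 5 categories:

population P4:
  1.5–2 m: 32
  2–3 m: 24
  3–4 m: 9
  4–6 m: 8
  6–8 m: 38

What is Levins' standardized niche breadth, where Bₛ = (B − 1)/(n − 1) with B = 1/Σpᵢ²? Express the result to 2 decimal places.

Proportions for population P4 (n=111): 32/111=0.2883, 24/111=0.2162, 9/111=0.0811, 8/111=0.0721, 38/111=0.3423
Σpᵢ² = 0.2883² + 0.2162² + 0.0811² + 0.0721² + 0.3423² = 0.083117 + 0.046742 + 0.006577 + 0.005198 + 0.117169 = 0.258803
B = 1 / 0.258803 = 3.8639
Bₛ = (B − 1)/(n − 1) = (3.8639 − 1)/(5 − 1) = 2.8639/4 = 0.7160

0.72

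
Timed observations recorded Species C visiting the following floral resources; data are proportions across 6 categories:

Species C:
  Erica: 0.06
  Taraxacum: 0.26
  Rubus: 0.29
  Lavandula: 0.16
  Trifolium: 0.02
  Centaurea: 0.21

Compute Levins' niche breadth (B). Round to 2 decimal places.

Σpᵢ² = 0.06² + 0.26² + 0.29² + 0.16² + 0.02² + 0.21² = 0.0036 + 0.0676 + 0.0841 + 0.0256 + 0.0004 + 0.0441 = 0.2254
B = 1 / 0.2254 = 4.4366

4.44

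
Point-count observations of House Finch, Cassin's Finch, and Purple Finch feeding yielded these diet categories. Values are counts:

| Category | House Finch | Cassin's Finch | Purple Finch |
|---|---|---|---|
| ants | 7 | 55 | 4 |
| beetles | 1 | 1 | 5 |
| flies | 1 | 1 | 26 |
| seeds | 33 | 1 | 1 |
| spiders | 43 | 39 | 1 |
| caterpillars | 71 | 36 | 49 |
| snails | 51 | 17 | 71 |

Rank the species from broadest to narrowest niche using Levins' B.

Proportions for House Finch (n=207): 7/207=0.0338, 1/207=0.0048, 1/207=0.0048, 33/207=0.1594, 43/207=0.2077, 71/207=0.3430, 51/207=0.2464
Proportions for Cassin's Finch (n=150): 55/150=0.3667, 1/150=0.0067, 1/150=0.0067, 1/150=0.0067, 39/150=0.2600, 36/150=0.2400, 17/150=0.1133
Proportions for Purple Finch (n=157): 4/157=0.0255, 5/157=0.0318, 26/157=0.1656, 1/157=0.0064, 1/157=0.0064, 49/157=0.3121, 71/157=0.4522
Σp_Housᵢ² = 0.0338² + 0.0048² + 0.0048² + 0.1594² + 0.2077² + 0.3430² + 0.2464² = 0.001142 + 0.000023 + 0.000023 + 0.025408 + 0.043139 + 0.117649 + 0.060713 = 0.248097
B_Hous = 1 / 0.248097 = 4.0307
Σp_Cassᵢ² = 0.3667² + 0.0067² + 0.0067² + 0.0067² + 0.2600² + 0.2400² + 0.1133² = 0.134469 + 0.000045 + 0.000045 + 0.000045 + 0.067600 + 0.057600 + 0.012837 = 0.272641
B_Cass = 1 / 0.272641 = 3.6678
Σp_Purpᵢ² = 0.0255² + 0.0318² + 0.1656² + 0.0064² + 0.0064² + 0.3121² + 0.4522² = 0.000650 + 0.001011 + 0.027423 + 0.000041 + 0.000041 + 0.097406 + 0.204485 = 0.331057
B_Purp = 1 / 0.331057 = 3.0206
Ranking by B (broadest → narrowest): House Finch (4.03) > Cassin's Finch (3.67) > Purple Finch (3.02)

House Finch > Cassin's Finch > Purple Finch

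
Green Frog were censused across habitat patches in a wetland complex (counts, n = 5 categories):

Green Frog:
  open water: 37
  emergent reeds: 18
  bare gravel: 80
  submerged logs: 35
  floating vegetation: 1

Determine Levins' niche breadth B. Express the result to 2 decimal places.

Proportions for Green Frog (n=171): 37/171=0.2164, 18/171=0.1053, 80/171=0.4678, 35/171=0.2047, 1/171=0.0058
Σpᵢ² = 0.2164² + 0.1053² + 0.4678² + 0.2047² + 0.0058² = 0.046829 + 0.011088 + 0.218837 + 0.041902 + 0.000034 = 0.318690
B = 1 / 0.318690 = 3.1378

3.14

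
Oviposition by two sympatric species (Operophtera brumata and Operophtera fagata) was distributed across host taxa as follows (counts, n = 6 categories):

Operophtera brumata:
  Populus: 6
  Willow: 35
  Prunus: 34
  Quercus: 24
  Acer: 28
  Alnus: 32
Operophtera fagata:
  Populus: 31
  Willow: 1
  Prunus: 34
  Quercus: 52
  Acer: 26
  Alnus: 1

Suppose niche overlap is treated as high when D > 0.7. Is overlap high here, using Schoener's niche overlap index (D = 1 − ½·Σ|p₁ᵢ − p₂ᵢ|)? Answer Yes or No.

No

Proportions for Operophtera brumata (n=159): 6/159=0.0377, 35/159=0.2201, 34/159=0.2138, 24/159=0.1509, 28/159=0.1761, 32/159=0.2013
Proportions for Operophtera fagata (n=145): 31/145=0.2138, 1/145=0.0069, 34/145=0.2345, 52/145=0.3586, 26/145=0.1793, 1/145=0.0069
Σ|p₁ᵢ − p₂ᵢ| = 0.1761 + 0.2132 + 0.0207 + 0.2077 + 0.0032 + 0.1944 = 0.8153
D = 1 − ½ × 0.8153 = 1 − 0.40765 = 0.59235
D = 0.59235 < 0.7 → No.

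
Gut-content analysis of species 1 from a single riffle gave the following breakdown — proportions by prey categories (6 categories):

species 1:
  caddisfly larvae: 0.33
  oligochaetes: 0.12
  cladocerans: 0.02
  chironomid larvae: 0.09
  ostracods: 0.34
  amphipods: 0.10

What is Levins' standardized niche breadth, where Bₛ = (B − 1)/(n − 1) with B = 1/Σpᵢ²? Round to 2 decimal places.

0.58

Σpᵢ² = 0.33² + 0.12² + 0.02² + 0.09² + 0.34² + 0.10² = 0.1089 + 0.0144 + 0.0004 + 0.0081 + 0.1156 + 0.0100 = 0.2574
B = 1 / 0.2574 = 3.8850
Bₛ = (B − 1)/(n − 1) = (3.8850 − 1)/(6 − 1) = 2.8850/5 = 0.5770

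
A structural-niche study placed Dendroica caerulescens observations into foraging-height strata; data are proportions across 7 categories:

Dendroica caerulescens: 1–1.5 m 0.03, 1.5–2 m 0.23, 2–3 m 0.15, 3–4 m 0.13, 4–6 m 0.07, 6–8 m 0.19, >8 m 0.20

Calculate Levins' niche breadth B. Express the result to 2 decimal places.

5.74

Σpᵢ² = 0.03² + 0.23² + 0.15² + 0.13² + 0.07² + 0.19² + 0.20² = 0.0009 + 0.0529 + 0.0225 + 0.0169 + 0.0049 + 0.0361 + 0.0400 = 0.1742
B = 1 / 0.1742 = 5.7405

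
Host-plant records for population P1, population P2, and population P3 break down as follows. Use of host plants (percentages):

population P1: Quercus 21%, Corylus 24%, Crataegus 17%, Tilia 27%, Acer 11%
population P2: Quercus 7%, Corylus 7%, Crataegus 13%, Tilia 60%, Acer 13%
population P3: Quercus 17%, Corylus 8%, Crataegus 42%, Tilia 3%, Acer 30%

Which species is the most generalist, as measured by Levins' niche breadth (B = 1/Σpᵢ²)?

Convert percentages to proportions (divide by 100).
Σp_P1ᵢ² = 0.21² + 0.24² + 0.17² + 0.27² + 0.11² = 0.0441 + 0.0576 + 0.0289 + 0.0729 + 0.0121 = 0.2156
B_P1 = 1 / 0.2156 = 4.6382
Σp_P2ᵢ² = 0.07² + 0.07² + 0.13² + 0.60² + 0.13² = 0.0049 + 0.0049 + 0.0169 + 0.3600 + 0.0169 = 0.4036
B_P2 = 1 / 0.4036 = 2.4777
Σp_P3ᵢ² = 0.17² + 0.08² + 0.42² + 0.03² + 0.30² = 0.0289 + 0.0064 + 0.1764 + 0.0009 + 0.0900 = 0.3026
B_P3 = 1 / 0.3026 = 3.3047
Highest B → broadest niche (most generalist): population P1 (B = 4.64).

population P1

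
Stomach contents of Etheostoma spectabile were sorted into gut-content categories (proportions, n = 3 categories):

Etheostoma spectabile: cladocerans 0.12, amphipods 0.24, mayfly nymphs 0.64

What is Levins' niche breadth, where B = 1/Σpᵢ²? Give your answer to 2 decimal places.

Σpᵢ² = 0.12² + 0.24² + 0.64² = 0.0144 + 0.0576 + 0.4096 = 0.4816
B = 1 / 0.4816 = 2.0764

2.08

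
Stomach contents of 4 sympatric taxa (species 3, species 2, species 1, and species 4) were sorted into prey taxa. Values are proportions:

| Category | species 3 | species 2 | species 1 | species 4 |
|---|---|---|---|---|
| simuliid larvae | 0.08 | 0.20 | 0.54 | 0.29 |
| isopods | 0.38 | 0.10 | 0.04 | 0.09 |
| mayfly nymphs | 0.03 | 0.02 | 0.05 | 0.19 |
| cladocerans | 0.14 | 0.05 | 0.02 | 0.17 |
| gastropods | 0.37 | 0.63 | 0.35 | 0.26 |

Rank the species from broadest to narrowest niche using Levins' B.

species 4 > species 3 > species 1 > species 2

Σp_3ᵢ² = 0.08² + 0.38² + 0.03² + 0.14² + 0.37² = 0.0064 + 0.1444 + 0.0009 + 0.0196 + 0.1369 = 0.3082
B_3 = 1 / 0.3082 = 3.2446
Σp_2ᵢ² = 0.20² + 0.10² + 0.02² + 0.05² + 0.63² = 0.0400 + 0.0100 + 0.0004 + 0.0025 + 0.3969 = 0.4498
B_2 = 1 / 0.4498 = 2.2232
Σp_1ᵢ² = 0.54² + 0.04² + 0.05² + 0.02² + 0.35² = 0.2916 + 0.0016 + 0.0025 + 0.0004 + 0.1225 = 0.4186
B_1 = 1 / 0.4186 = 2.3889
Σp_4ᵢ² = 0.29² + 0.09² + 0.19² + 0.17² + 0.26² = 0.0841 + 0.0081 + 0.0361 + 0.0289 + 0.0676 = 0.2248
B_4 = 1 / 0.2248 = 4.4484
Ranking by B (broadest → narrowest): species 4 (4.45) > species 3 (3.24) > species 1 (2.39) > species 2 (2.22)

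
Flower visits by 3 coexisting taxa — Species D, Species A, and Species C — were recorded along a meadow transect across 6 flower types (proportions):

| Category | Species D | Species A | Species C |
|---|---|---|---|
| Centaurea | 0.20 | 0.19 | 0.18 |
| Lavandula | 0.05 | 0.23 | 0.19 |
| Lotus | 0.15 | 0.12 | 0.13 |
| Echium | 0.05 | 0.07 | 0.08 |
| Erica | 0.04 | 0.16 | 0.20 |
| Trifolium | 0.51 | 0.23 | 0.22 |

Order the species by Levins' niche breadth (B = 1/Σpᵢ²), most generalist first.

Species C > Species A > Species D

Σp_Dᵢ² = 0.20² + 0.05² + 0.15² + 0.05² + 0.04² + 0.51² = 0.0400 + 0.0025 + 0.0225 + 0.0025 + 0.0016 + 0.2601 = 0.3292
B_D = 1 / 0.3292 = 3.0377
Σp_Aᵢ² = 0.19² + 0.23² + 0.12² + 0.07² + 0.16² + 0.23² = 0.0361 + 0.0529 + 0.0144 + 0.0049 + 0.0256 + 0.0529 = 0.1868
B_A = 1 / 0.1868 = 5.3533
Σp_Cᵢ² = 0.18² + 0.19² + 0.13² + 0.08² + 0.20² + 0.22² = 0.0324 + 0.0361 + 0.0169 + 0.0064 + 0.0400 + 0.0484 = 0.1802
B_C = 1 / 0.1802 = 5.5494
Ranking by B (broadest → narrowest): Species C (5.55) > Species A (5.35) > Species D (3.04)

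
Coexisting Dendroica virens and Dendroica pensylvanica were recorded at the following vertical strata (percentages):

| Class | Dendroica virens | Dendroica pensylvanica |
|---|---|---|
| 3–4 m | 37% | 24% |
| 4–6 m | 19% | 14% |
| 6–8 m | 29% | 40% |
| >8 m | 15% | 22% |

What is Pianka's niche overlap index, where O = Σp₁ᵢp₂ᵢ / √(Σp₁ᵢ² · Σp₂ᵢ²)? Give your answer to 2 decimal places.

Convert percentages to proportions (divide by 100).
Σ p₁ᵢp₂ᵢ = 0.0888 + 0.0266 + 0.1160 + 0.0330 = 0.2644
Σp_1ᵢ² = 0.37² + 0.19² + 0.29² + 0.15² = 0.1369 + 0.0361 + 0.0841 + 0.0225 = 0.2796
Σp_2ᵢ² = 0.24² + 0.14² + 0.40² + 0.22² = 0.0576 + 0.0196 + 0.1600 + 0.0484 = 0.2856
O = 0.2644 / √(0.2796 × 0.2856) = 0.2644 / 0.28258 = 0.9357

0.94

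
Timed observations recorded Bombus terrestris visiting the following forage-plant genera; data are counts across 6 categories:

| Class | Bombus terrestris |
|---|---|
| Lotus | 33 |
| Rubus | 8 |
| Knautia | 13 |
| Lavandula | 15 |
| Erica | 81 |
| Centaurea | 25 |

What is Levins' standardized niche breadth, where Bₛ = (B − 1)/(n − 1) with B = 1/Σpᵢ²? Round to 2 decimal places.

Proportions for Bombus terrestris (n=175): 33/175=0.1886, 8/175=0.0457, 13/175=0.0743, 15/175=0.0857, 81/175=0.4629, 25/175=0.1429
Σpᵢ² = 0.1886² + 0.0457² + 0.0743² + 0.0857² + 0.4629² + 0.1429² = 0.035570 + 0.002088 + 0.005520 + 0.007344 + 0.214276 + 0.020420 = 0.285218
B = 1 / 0.285218 = 3.5061
Bₛ = (B − 1)/(n − 1) = (3.5061 − 1)/(6 − 1) = 2.5061/5 = 0.5012

0.50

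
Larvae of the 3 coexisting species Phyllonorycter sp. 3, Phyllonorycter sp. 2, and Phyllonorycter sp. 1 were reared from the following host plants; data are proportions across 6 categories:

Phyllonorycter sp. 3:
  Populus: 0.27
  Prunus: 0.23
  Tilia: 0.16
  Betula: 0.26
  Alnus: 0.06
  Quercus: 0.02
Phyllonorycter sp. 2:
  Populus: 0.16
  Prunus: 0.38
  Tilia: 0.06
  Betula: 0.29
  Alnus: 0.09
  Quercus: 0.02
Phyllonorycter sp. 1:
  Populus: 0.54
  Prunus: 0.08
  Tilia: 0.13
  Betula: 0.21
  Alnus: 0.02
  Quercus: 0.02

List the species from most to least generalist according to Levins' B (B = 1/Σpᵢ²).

Phyllonorycter sp. 3 > Phyllonorycter sp. 2 > Phyllonorycter sp. 1

Σp_3ᵢ² = 0.27² + 0.23² + 0.16² + 0.26² + 0.06² + 0.02² = 0.0729 + 0.0529 + 0.0256 + 0.0676 + 0.0036 + 0.0004 = 0.2230
B_3 = 1 / 0.2230 = 4.4843
Σp_2ᵢ² = 0.16² + 0.38² + 0.06² + 0.29² + 0.09² + 0.02² = 0.0256 + 0.1444 + 0.0036 + 0.0841 + 0.0081 + 0.0004 = 0.2662
B_2 = 1 / 0.2662 = 3.7566
Σp_1ᵢ² = 0.54² + 0.08² + 0.13² + 0.21² + 0.02² + 0.02² = 0.2916 + 0.0064 + 0.0169 + 0.0441 + 0.0004 + 0.0004 = 0.3598
B_1 = 1 / 0.3598 = 2.7793
Ranking by B (broadest → narrowest): Phyllonorycter sp. 3 (4.48) > Phyllonorycter sp. 2 (3.76) > Phyllonorycter sp. 1 (2.78)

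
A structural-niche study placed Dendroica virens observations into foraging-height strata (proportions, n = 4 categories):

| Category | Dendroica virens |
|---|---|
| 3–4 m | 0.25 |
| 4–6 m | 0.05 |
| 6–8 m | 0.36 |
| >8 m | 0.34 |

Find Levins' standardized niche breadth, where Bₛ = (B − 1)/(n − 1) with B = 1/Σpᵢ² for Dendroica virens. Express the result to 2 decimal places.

0.74

Σpᵢ² = 0.25² + 0.05² + 0.36² + 0.34² = 0.0625 + 0.0025 + 0.1296 + 0.1156 = 0.3102
B = 1 / 0.3102 = 3.2237
Bₛ = (B − 1)/(n − 1) = (3.2237 − 1)/(4 − 1) = 2.2237/3 = 0.7412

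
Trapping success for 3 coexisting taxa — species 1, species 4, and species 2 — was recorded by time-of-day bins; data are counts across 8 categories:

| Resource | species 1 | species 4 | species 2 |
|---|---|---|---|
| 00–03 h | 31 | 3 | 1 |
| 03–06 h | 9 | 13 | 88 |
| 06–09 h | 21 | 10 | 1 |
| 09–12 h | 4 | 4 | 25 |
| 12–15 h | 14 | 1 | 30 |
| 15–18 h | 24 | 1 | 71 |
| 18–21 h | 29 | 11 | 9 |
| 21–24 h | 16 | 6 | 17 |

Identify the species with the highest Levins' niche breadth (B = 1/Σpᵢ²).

Proportions for species 1 (n=148): 31/148=0.2095, 9/148=0.0608, 21/148=0.1419, 4/148=0.0270, 14/148=0.0946, 24/148=0.1622, 29/148=0.1959, 16/148=0.1081
Proportions for species 4 (n=49): 3/49=0.0612, 13/49=0.2653, 10/49=0.2041, 4/49=0.0816, 1/49=0.0204, 1/49=0.0204, 11/49=0.2245, 6/49=0.1224
Proportions for species 2 (n=242): 1/242=0.0041, 88/242=0.3636, 1/242=0.0041, 25/242=0.1033, 30/242=0.1240, 71/242=0.2934, 9/242=0.0372, 17/242=0.0702
Σp_1ᵢ² = 0.2095² + 0.0608² + 0.1419² + 0.0270² + 0.0946² + 0.1622² + 0.1959² + 0.1081² = 0.043890 + 0.003697 + 0.020136 + 0.000729 + 0.008949 + 0.026309 + 0.038377 + 0.011686 = 0.153773
B_1 = 1 / 0.153773 = 6.5031
Σp_4ᵢ² = 0.0612² + 0.2653² + 0.2041² + 0.0816² + 0.0204² + 0.0204² + 0.2245² + 0.1224² = 0.003745 + 0.070384 + 0.041657 + 0.006659 + 0.000416 + 0.000416 + 0.050400 + 0.014982 = 0.188659
B_4 = 1 / 0.188659 = 5.3006
Σp_2ᵢ² = 0.0041² + 0.3636² + 0.0041² + 0.1033² + 0.1240² + 0.2934² + 0.0372² + 0.0702² = 0.000017 + 0.132205 + 0.000017 + 0.010671 + 0.015376 + 0.086084 + 0.001384 + 0.004928 = 0.250682
B_2 = 1 / 0.250682 = 3.9891
Highest B → broadest niche (most generalist): species 1 (B = 6.50).

species 1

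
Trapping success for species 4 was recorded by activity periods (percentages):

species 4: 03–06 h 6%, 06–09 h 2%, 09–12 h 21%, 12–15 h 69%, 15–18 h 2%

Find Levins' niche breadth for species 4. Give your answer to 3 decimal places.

1.906

Convert percentages to proportions (divide by 100).
Σpᵢ² = 0.06² + 0.02² + 0.21² + 0.69² + 0.02² = 0.0036 + 0.0004 + 0.0441 + 0.4761 + 0.0004 = 0.5246
B = 1 / 0.5246 = 1.90621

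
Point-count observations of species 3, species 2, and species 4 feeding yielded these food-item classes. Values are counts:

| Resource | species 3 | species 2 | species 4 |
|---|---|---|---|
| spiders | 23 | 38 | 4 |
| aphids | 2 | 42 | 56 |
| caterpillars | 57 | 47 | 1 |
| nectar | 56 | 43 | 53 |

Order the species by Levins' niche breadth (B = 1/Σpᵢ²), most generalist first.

species 2 > species 3 > species 4

Proportions for species 3 (n=138): 23/138=0.1667, 2/138=0.0145, 57/138=0.4130, 56/138=0.4058
Proportions for species 2 (n=170): 38/170=0.2235, 42/170=0.2471, 47/170=0.2765, 43/170=0.2529
Proportions for species 4 (n=114): 4/114=0.0351, 56/114=0.4912, 1/114=0.0088, 53/114=0.4649
Σp_3ᵢ² = 0.1667² + 0.0145² + 0.4130² + 0.4058² = 0.027789 + 0.000210 + 0.170569 + 0.164674 = 0.363242
B_3 = 1 / 0.363242 = 2.7530
Σp_2ᵢ² = 0.2235² + 0.2471² + 0.2765² + 0.2529² = 0.049952 + 0.061058 + 0.076452 + 0.063958 = 0.251420
B_2 = 1 / 0.251420 = 3.9774
Σp_4ᵢ² = 0.0351² + 0.4912² + 0.0088² + 0.4649² = 0.001232 + 0.241277 + 0.000077 + 0.216132 = 0.458718
B_4 = 1 / 0.458718 = 2.1800
Ranking by B (broadest → narrowest): species 2 (3.98) > species 3 (2.75) > species 4 (2.18)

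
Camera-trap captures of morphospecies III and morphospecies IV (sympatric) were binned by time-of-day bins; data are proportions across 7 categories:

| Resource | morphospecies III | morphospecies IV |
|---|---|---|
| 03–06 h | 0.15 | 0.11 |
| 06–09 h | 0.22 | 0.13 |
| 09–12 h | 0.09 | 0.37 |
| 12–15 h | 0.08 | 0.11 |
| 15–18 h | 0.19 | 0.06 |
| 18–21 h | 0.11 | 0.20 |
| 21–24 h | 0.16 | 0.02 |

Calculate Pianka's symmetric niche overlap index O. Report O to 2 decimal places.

Σ p₁ᵢp₂ᵢ = 0.0165 + 0.0286 + 0.0333 + 0.0088 + 0.0114 + 0.0220 + 0.0032 = 0.1238
Σp_1ᵢ² = 0.15² + 0.22² + 0.09² + 0.08² + 0.19² + 0.11² + 0.16² = 0.0225 + 0.0484 + 0.0081 + 0.0064 + 0.0361 + 0.0121 + 0.0256 = 0.1592
Σp_2ᵢ² = 0.11² + 0.13² + 0.37² + 0.11² + 0.06² + 0.20² + 0.02² = 0.0121 + 0.0169 + 0.1369 + 0.0121 + 0.0036 + 0.0400 + 0.0004 = 0.2220
O = 0.1238 / √(0.1592 × 0.2220) = 0.1238 / 0.18800 = 0.6585

0.66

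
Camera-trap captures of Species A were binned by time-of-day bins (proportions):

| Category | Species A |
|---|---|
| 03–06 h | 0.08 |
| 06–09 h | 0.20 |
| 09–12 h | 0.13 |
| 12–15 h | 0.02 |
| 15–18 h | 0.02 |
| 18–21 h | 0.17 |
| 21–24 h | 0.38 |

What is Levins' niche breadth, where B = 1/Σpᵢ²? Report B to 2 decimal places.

4.21

Σpᵢ² = 0.08² + 0.20² + 0.13² + 0.02² + 0.02² + 0.17² + 0.38² = 0.0064 + 0.0400 + 0.0169 + 0.0004 + 0.0004 + 0.0289 + 0.1444 = 0.2374
B = 1 / 0.2374 = 4.2123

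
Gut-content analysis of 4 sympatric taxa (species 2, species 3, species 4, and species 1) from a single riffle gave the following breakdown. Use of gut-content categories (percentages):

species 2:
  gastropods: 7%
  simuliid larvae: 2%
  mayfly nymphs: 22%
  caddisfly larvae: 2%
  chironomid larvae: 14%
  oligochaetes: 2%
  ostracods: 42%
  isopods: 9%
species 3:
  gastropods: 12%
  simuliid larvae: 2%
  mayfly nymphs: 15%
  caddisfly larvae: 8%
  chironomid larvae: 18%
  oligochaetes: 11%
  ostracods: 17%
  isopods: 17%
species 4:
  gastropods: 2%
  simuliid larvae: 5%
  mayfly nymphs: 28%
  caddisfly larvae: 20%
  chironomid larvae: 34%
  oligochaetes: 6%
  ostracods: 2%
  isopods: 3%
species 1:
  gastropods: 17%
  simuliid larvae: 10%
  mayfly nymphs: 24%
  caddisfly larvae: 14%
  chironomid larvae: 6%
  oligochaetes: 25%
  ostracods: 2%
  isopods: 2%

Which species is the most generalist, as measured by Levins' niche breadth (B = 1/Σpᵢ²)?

species 3

Convert percentages to proportions (divide by 100).
Σp_2ᵢ² = 0.07² + 0.02² + 0.22² + 0.02² + 0.14² + 0.02² + 0.42² + 0.09² = 0.0049 + 0.0004 + 0.0484 + 0.0004 + 0.0196 + 0.0004 + 0.1764 + 0.0081 = 0.2586
B_2 = 1 / 0.2586 = 3.8670
Σp_3ᵢ² = 0.12² + 0.02² + 0.15² + 0.08² + 0.18² + 0.11² + 0.17² + 0.17² = 0.0144 + 0.0004 + 0.0225 + 0.0064 + 0.0324 + 0.0121 + 0.0289 + 0.0289 = 0.1460
B_3 = 1 / 0.1460 = 6.8493
Σp_4ᵢ² = 0.02² + 0.05² + 0.28² + 0.20² + 0.34² + 0.06² + 0.02² + 0.03² = 0.0004 + 0.0025 + 0.0784 + 0.0400 + 0.1156 + 0.0036 + 0.0004 + 0.0009 = 0.2418
B_4 = 1 / 0.2418 = 4.1356
Σp_1ᵢ² = 0.17² + 0.10² + 0.24² + 0.14² + 0.06² + 0.25² + 0.02² + 0.02² = 0.0289 + 0.0100 + 0.0576 + 0.0196 + 0.0036 + 0.0625 + 0.0004 + 0.0004 = 0.1830
B_1 = 1 / 0.1830 = 5.4645
Highest B → broadest niche (most generalist): species 3 (B = 6.85).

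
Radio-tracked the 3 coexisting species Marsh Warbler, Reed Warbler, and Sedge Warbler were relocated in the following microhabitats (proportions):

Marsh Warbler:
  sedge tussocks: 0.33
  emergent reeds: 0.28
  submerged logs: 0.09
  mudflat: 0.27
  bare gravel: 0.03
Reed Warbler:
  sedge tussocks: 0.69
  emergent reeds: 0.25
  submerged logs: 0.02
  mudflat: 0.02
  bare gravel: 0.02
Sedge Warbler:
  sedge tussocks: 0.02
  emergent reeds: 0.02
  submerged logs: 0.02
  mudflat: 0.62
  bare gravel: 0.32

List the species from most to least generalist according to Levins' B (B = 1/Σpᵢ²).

Σp_Marsᵢ² = 0.33² + 0.28² + 0.09² + 0.27² + 0.03² = 0.1089 + 0.0784 + 0.0081 + 0.0729 + 0.0009 = 0.2692
B_Mars = 1 / 0.2692 = 3.7147
Σp_Reedᵢ² = 0.69² + 0.25² + 0.02² + 0.02² + 0.02² = 0.4761 + 0.0625 + 0.0004 + 0.0004 + 0.0004 = 0.5398
B_Reed = 1 / 0.5398 = 1.8525
Σp_Sedgᵢ² = 0.02² + 0.02² + 0.02² + 0.62² + 0.32² = 0.0004 + 0.0004 + 0.0004 + 0.3844 + 0.1024 = 0.4880
B_Sedg = 1 / 0.4880 = 2.0492
Ranking by B (broadest → narrowest): Marsh Warbler (3.71) > Sedge Warbler (2.05) > Reed Warbler (1.85)

Marsh Warbler > Sedge Warbler > Reed Warbler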